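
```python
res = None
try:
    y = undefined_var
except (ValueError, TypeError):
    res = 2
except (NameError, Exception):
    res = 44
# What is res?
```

Step-by-step execution trace:
1. `y = undefined_var` raises NameError.
2. `except (ValueError, TypeError)` does not match NameError; skipped.
3. `except (NameError, Exception)` matches (NameError is in the tuple) → res = 44.
Result: 44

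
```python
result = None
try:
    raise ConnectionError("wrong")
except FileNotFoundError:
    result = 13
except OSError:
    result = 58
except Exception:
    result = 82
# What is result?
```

Step-by-step execution trace:
1. `raise ConnectionError(...)` raises ConnectionError.
2. `except FileNotFoundError` does not match (ConnectionError is not a subclass of FileNotFoundError); skipped.
3. `except OSError` matches (ConnectionError is a subclass of OSError) → result = 58.
4. `except Exception` is not reached.
Result: 58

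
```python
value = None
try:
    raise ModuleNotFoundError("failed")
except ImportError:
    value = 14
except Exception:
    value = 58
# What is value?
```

Step-by-step execution trace:
1. `raise ModuleNotFoundError(...)` raises ModuleNotFoundError.
2. `except ImportError` matches (ModuleNotFoundError is a subclass of ImportError) → value = 14.
3. `except Exception` is not reached.
Result: 14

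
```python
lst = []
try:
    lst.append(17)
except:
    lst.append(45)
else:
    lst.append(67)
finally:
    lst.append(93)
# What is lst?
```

Step-by-step execution trace:
1. try: `lst.append(17)` → lst = [17]. No exception raised.
2. `except` is skipped.
3. `else` runs: `lst.append(67)` → lst = [17, 67].
4. `finally` always runs: `lst.append(93)` → lst = [17, 67, 93].
Result: [17, 67, 93]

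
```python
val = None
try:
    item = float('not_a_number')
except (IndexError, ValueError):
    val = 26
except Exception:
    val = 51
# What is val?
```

Step-by-step execution trace:
1. `item = float('not_a_number')` raises ValueError.
2. `except (IndexError, ValueError)` matches (ValueError is in the tuple) → val = 26.
3. `except Exception` is not reached.
Result: 26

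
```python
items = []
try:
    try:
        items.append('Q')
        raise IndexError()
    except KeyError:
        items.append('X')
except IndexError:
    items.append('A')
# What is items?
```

Step-by-step execution trace:
1. Inner try: `items.append('Q')` → items = ['Q'].
2. `raise IndexError()` raises IndexError.
3. Inner `except KeyError` does not match IndexError; exception propagates to outer try.
4. Outer `except IndexError` matches → `items.append('A')` → items = ['Q', 'A'].
Result: ['Q', 'A']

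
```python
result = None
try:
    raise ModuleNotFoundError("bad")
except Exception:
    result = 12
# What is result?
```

Step-by-step execution trace:
1. `raise ModuleNotFoundError(...)` raises ModuleNotFoundError.
2. `except Exception` matches (ModuleNotFoundError is a subclass of Exception) → result = 12.
Result: 12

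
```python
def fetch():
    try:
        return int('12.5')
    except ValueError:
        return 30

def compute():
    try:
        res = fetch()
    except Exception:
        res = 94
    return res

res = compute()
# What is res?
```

Step-by-step execution trace:
1. `compute()` calls `fetch()`.
2. In fetch: `int('12.5')` raises ValueError; `except ValueError` catches it → returns 30.
3. In compute: `res = fetch()` → res = 30. No exception reaches compute.
4. `except Exception` is skipped; compute returns 30.
5. res = 30.
Result: 30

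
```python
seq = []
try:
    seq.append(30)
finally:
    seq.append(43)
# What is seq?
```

Step-by-step execution trace:
1. try: `seq.append(30)` → seq = [30].
2. The try body completes without raising.
3. finally always runs: `seq.append(43)` → seq = [30, 43].
Result: [30, 43]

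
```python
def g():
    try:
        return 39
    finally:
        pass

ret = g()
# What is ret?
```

Step-by-step execution trace:
1. `g()` enters try: `return 39` sets pending return value 39.
2. Before returning, `finally: pass` runs (no effect).
3. g() returns 39 → ret = 39.
Result: 39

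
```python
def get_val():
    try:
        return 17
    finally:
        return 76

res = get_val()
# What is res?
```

Step-by-step execution trace:
1. `get_val()` enters try: `return 17` sets pending return value 17.
2. Before returning, `finally: return 76` runs and overrides the pending return.
3. get_val() returns 76 → res = 76.
Result: 76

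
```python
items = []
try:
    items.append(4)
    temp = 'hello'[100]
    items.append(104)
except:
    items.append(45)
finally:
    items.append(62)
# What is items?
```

Step-by-step execution trace:
1. try: `items.append(4)` → items = [4].
2. `temp = 'hello'[100]` raises IndexError; `items.append(104)` is not reached.
3. bare `except` matches → `items.append(45)` → items = [4, 45].
4. finally always runs: `items.append(62)` → items = [4, 45, 62].
Result: [4, 45, 62]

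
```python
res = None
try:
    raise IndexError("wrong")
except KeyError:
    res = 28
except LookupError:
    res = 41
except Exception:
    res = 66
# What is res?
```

Step-by-step execution trace:
1. `raise IndexError(...)` raises IndexError.
2. `except KeyError` does not match (IndexError is not a subclass of KeyError); skipped.
3. `except LookupError` matches (IndexError is a subclass of LookupError) → res = 41.
4. `except Exception` is not reached.
Result: 41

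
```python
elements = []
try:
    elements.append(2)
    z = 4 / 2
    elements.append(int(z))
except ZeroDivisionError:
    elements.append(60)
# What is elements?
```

Step-by-step execution trace:
1. try: `elements.append(2)` → elements = [2].
2. `z = 4 / 2` → z = 2.0. No exception raised.
3. `elements.append(int(z))` → elements = [2, 2].
4. `except ZeroDivisionError` is skipped (no exception was raised).
Result: [2, 2]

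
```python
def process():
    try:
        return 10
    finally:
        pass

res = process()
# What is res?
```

Step-by-step execution trace:
1. `process()` enters try: `return 10` sets pending return value 10.
2. Before returning, `finally: pass` runs (no effect).
3. process() returns 10 → res = 10.
Result: 10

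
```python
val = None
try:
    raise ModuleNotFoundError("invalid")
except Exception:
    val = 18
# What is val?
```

Step-by-step execution trace:
1. `raise ModuleNotFoundError(...)` raises ModuleNotFoundError.
2. `except Exception` matches (ModuleNotFoundError is a subclass of Exception) → val = 18.
Result: 18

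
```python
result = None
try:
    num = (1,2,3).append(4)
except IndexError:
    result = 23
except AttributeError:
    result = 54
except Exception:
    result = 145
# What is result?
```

Step-by-step execution trace:
1. `num = (1,2,3).append(4)` raises AttributeError.
2. `except IndexError` does not match AttributeError; skipped.
3. `except AttributeError` matches → result = 54.
4. Remaining except clauses are skipped.
Result: 54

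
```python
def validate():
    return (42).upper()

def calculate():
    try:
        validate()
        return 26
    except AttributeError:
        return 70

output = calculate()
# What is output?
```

Step-by-step execution trace:
1. `calculate()` calls `validate()`.
2. `validate()` evaluates `(42).upper()`, which raises AttributeError; it propagates to the caller.
3. `return 26` is not reached.
4. `except AttributeError` in calculate matches → returns 70.
5. output = 70.
Result: 70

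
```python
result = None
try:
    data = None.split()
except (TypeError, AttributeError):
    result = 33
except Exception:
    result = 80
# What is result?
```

Step-by-step execution trace:
1. `data = None.split()` raises AttributeError.
2. `except (TypeError, AttributeError)` matches (AttributeError is in the tuple) → result = 33.
3. `except Exception` is not reached.
Result: 33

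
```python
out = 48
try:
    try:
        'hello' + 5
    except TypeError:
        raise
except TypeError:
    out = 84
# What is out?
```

Step-by-step execution trace:
1. Inner try: `'hello' + 5` raises TypeError.
2. Inner `except TypeError` matches; bare `raise` re-raises the same TypeError.
3. Outer `except TypeError` matches → out = 84.
Result: 84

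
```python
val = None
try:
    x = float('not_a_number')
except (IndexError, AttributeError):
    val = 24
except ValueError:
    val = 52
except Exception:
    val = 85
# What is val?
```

Step-by-step execution trace:
1. `x = float('not_a_number')` raises ValueError.
2. `except (IndexError, AttributeError)` does not match ValueError; skipped.
3. `except ValueError` matches (exact type match) → val = 52.
4. `except Exception` is not reached.
Result: 52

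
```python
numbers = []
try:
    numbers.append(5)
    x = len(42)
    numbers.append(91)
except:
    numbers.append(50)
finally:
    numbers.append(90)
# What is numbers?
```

Step-by-step execution trace:
1. try: `numbers.append(5)` → numbers = [5].
2. `x = len(42)` raises TypeError; `numbers.append(91)` is not reached.
3. bare `except` matches → `numbers.append(50)` → numbers = [5, 50].
4. finally always runs: `numbers.append(90)` → numbers = [5, 50, 90].
Result: [5, 50, 90]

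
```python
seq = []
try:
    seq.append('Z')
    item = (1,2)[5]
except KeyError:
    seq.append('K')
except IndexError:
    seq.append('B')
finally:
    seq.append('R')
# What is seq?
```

Step-by-step execution trace:
1. try: `seq.append('Z')` → seq = ['Z'].
2. `item = (1,2)[5]` raises IndexError.
3. `except KeyError` does not match IndexError; skipped.
4. `except IndexError` matches → `seq.append('B')` → seq = ['Z', 'B'].
5. finally always runs: `seq.append('R')` → seq = ['Z', 'B', 'R'].
Result: ['Z', 'B', 'R']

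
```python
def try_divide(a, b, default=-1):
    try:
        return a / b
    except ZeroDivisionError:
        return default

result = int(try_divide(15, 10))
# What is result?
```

Step-by-step execution trace:
1. `try_divide(15, 10)` enters try: `return 15 / 10` → returns 1.5. No exception raised.
2. `except ZeroDivisionError` is skipped.
3. `int(1.5)` → 1 → result = 1.
Result: 1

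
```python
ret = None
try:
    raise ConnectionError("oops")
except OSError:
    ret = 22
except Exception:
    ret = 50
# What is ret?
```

Step-by-step execution trace:
1. `raise ConnectionError(...)` raises ConnectionError.
2. `except OSError` matches (ConnectionError is a subclass of OSError) → ret = 22.
3. `except Exception` is not reached.
Result: 22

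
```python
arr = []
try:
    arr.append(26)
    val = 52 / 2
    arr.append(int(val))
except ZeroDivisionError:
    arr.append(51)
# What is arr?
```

Step-by-step execution trace:
1. try: `arr.append(26)` → arr = [26].
2. `val = 52 / 2` → val = 26.0. No exception raised.
3. `arr.append(int(val))` → arr = [26, 26].
4. `except ZeroDivisionError` is skipped (no exception was raised).
Result: [26, 26]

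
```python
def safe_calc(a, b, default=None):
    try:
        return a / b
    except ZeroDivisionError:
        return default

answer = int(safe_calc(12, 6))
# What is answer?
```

Step-by-step execution trace:
1. `safe_calc(12, 6)` enters try: `return 12 / 6` → returns 2.0. No exception raised.
2. `except ZeroDivisionError` is skipped.
3. `int(2.0)` → 2 → answer = 2.
Result: 2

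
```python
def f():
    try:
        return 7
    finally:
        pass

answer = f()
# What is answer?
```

Step-by-step execution trace:
1. `f()` enters try: `return 7` sets pending return value 7.
2. Before returning, `finally: pass` runs (no effect).
3. f() returns 7 → answer = 7.
Result: 7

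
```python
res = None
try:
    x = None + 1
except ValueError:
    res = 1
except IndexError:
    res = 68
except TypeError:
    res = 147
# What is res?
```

Step-by-step execution trace:
1. `x = None + 1` raises TypeError.
2. `except ValueError` does not match TypeError; skipped.
3. `except IndexError` does not match TypeError; skipped.
4. `except TypeError` matches → res = 147.
Result: 147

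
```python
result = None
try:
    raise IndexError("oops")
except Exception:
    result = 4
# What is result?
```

Step-by-step execution trace:
1. `raise IndexError(...)` raises IndexError.
2. `except Exception` matches (IndexError is a subclass of Exception) → result = 4.
Result: 4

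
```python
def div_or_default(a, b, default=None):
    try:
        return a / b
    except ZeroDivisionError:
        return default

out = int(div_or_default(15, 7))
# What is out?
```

Step-by-step execution trace:
1. `div_or_default(15, 7)` enters try: `return 15 / 7` → returns 2.142857142857143. No exception raised.
2. `except ZeroDivisionError` is skipped.
3. `int(2.142857142857143)` → 2 → out = 2.
Result: 2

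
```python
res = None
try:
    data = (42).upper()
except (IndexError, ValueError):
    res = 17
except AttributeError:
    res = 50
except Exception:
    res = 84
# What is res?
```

Step-by-step execution trace:
1. `data = (42).upper()` raises AttributeError.
2. `except (IndexError, ValueError)` does not match AttributeError; skipped.
3. `except AttributeError` matches (exact type match) → res = 50.
4. `except Exception` is not reached.
Result: 50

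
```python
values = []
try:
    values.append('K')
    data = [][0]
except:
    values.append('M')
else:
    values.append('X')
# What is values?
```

Step-by-step execution trace:
1. try: `values.append('K')` → values = ['K'].
2. `data = [][0]` raises IndexError.
3. bare `except` matches → `values.append('M')` → values = ['K', 'M'].
4. `else` is skipped (an exception was raised).
Result: ['K', 'M']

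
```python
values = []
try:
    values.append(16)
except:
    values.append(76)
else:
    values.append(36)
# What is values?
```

Step-by-step execution trace:
1. try: `values.append(16)` → values = [16]. No exception raised.
2. `except` is skipped.
3. `else` runs (try completed without exception): `values.append(36)` → values = [16, 36].
Result: [16, 36]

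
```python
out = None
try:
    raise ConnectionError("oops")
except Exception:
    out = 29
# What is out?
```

Step-by-step execution trace:
1. `raise ConnectionError(...)` raises ConnectionError.
2. `except Exception` matches (ConnectionError is a subclass of Exception) → out = 29.
Result: 29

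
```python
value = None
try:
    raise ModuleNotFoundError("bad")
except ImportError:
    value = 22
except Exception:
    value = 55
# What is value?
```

Step-by-step execution trace:
1. `raise ModuleNotFoundError(...)` raises ModuleNotFoundError.
2. `except ImportError` matches (ModuleNotFoundError is a subclass of ImportError) → value = 22.
3. `except Exception` is not reached.
Result: 22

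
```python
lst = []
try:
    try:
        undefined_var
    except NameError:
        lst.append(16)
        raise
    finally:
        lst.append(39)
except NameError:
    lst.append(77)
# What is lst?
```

Step-by-step execution trace:
1. Inner try: `undefined_var` raises NameError.
2. Inner `except NameError` matches → `lst.append(16)` → lst = [16].
3. bare `raise` re-raises NameError.
4. Inner `finally` runs during unwinding: `lst.append(39)` → lst = [16, 39].
5. Outer `except NameError` matches → `lst.append(77)` → lst = [16, 39, 77].
Result: [16, 39, 77]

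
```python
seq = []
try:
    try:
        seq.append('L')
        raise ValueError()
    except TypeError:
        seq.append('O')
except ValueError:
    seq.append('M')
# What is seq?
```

Step-by-step execution trace:
1. Inner try: `seq.append('L')` → seq = ['L'].
2. `raise ValueError()` raises ValueError.
3. Inner `except TypeError` does not match ValueError; exception propagates to outer try.
4. Outer `except ValueError` matches → `seq.append('M')` → seq = ['L', 'M'].
Result: ['L', 'M']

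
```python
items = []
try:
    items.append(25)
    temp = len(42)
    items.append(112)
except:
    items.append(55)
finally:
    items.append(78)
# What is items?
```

Step-by-step execution trace:
1. try: `items.append(25)` → items = [25].
2. `temp = len(42)` raises TypeError; `items.append(112)` is not reached.
3. bare `except` matches → `items.append(55)` → items = [25, 55].
4. finally always runs: `items.append(78)` → items = [25, 55, 78].
Result: [25, 55, 78]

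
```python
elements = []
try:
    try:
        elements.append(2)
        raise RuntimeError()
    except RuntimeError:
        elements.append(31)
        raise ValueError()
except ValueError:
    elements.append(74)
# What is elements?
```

Step-by-step execution trace:
1. Inner try: `elements.append(2)` → elements = [2].
2. `raise RuntimeError()` raises RuntimeError.
3. Inner `except RuntimeError` matches → `elements.append(31)` → elements = [2, 31].
4. `raise ValueError()` raises ValueError; propagates to outer try.
5. Outer `except ValueError` matches → `elements.append(74)` → elements = [2, 31, 74].
Result: [2, 31, 74]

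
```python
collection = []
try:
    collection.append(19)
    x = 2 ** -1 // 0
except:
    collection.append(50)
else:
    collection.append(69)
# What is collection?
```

Step-by-step execution trace:
1. try: `collection.append(19)` → collection = [19].
2. `x = 2 ** -1 // 0` raises ZeroDivisionError.
3. bare `except` matches → `collection.append(50)` → collection = [19, 50].
4. `else` is skipped (an exception was raised).
Result: [19, 50]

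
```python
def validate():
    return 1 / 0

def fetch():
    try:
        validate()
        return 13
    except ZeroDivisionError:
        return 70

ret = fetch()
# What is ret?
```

Step-by-step execution trace:
1. `fetch()` calls `validate()`.
2. `validate()` evaluates `1 / 0`, which raises ZeroDivisionError; it propagates to the caller.
3. `return 13` is not reached.
4. `except ZeroDivisionError` in fetch matches → returns 70.
5. ret = 70.
Result: 70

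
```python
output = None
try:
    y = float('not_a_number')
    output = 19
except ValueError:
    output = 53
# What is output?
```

Step-by-step execution trace:
1. `y = float('not_a_number')` raises ValueError.
2. `output = 19` is not reached.
3. `except ValueError` matches → output = 53.
Result: 53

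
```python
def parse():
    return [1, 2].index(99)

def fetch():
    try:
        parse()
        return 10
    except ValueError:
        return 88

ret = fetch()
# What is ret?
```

Step-by-step execution trace:
1. `fetch()` calls `parse()`.
2. `parse()` evaluates `[1, 2].index(99)`, which raises ValueError; it propagates to the caller.
3. `return 10` is not reached.
4. `except ValueError` in fetch matches → returns 88.
5. ret = 88.
Result: 88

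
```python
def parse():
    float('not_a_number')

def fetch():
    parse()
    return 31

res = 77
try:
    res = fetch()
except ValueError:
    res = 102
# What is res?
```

Step-by-step execution trace:
1. res starts at 77.
2. try: `fetch()` calls `parse()`.
3. `parse()` evaluates `float('not_a_number')`, which raises ValueError; it propagates through fetch (uncaught).
4. `return 31` in fetch is not reached; the assignment to res does not complete.
5. `except ValueError` matches → res = 102.
Result: 102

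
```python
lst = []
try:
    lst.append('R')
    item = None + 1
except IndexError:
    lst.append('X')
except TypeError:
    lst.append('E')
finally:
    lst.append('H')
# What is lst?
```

Step-by-step execution trace:
1. try: `lst.append('R')` → lst = ['R'].
2. `item = None + 1` raises TypeError.
3. `except IndexError` does not match TypeError; skipped.
4. `except TypeError` matches → `lst.append('E')` → lst = ['R', 'E'].
5. finally always runs: `lst.append('H')` → lst = ['R', 'E', 'H'].
Result: ['R', 'E', 'H']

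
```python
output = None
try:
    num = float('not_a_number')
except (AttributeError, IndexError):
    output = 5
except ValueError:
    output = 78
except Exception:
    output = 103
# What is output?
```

Step-by-step execution trace:
1. `num = float('not_a_number')` raises ValueError.
2. `except (AttributeError, IndexError)` does not match ValueError; skipped.
3. `except ValueError` matches (exact type match) → output = 78.
4. `except Exception` is not reached.
Result: 78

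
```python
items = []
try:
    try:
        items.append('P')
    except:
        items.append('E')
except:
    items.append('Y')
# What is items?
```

Step-by-step execution trace:
1. Inner try: `items.append('P')` → items = ['P']. No exception raised.
2. Inner `except` is skipped.
3. Inner try completes normally; outer `except` is skipped.
Result: ['P']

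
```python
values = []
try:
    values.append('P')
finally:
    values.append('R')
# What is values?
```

Step-by-step execution trace:
1. try: `values.append('P')` → values = ['P'].
2. The try body completes without raising.
3. finally always runs: `values.append('R')` → values = ['P', 'R'].
Result: ['P', 'R']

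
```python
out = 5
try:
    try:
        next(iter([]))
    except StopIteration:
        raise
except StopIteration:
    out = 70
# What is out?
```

Step-by-step execution trace:
1. Inner try: `next(iter([]))` raises StopIteration.
2. Inner `except StopIteration` matches; bare `raise` re-raises the same StopIteration.
3. Outer `except StopIteration` matches → out = 70.
Result: 70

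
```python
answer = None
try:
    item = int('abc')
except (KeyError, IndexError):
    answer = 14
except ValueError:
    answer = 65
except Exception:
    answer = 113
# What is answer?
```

Step-by-step execution trace:
1. `item = int('abc')` raises ValueError.
2. `except (KeyError, IndexError)` does not match ValueError; skipped.
3. `except ValueError` matches (exact type match) → answer = 65.
4. `except Exception` is not reached.
Result: 65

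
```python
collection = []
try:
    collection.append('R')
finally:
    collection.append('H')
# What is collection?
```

Step-by-step execution trace:
1. try: `collection.append('R')` → collection = ['R'].
2. The try body completes without raising.
3. finally always runs: `collection.append('H')` → collection = ['R', 'H'].
Result: ['R', 'H']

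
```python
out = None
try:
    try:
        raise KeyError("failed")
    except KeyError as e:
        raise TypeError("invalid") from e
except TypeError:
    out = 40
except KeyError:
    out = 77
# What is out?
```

Step-by-step execution trace:
1. Inner try raises KeyError; inner `except KeyError as e` catches it.
2. `raise TypeError(...) from e` raises TypeError (KeyError is attached as __cause__, but only TypeError is active).
3. Outer `except TypeError` matches → out = 40.
4. `except KeyError` is not reached.
Result: 40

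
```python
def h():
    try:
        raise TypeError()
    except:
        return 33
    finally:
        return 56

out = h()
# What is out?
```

Step-by-step execution trace:
1. `h()` enters try: `raise TypeError()` raises TypeError.
2. bare `except` matches → `return 33` sets pending return value 33.
3. Before returning, `finally: return 56` runs and overrides the pending return.
4. h() returns 56 → out = 56.
Result: 56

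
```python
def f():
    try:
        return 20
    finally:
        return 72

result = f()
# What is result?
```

Step-by-step execution trace:
1. `f()` enters try: `return 20` sets pending return value 20.
2. Before returning, `finally: return 72` runs and overrides the pending return.
3. f() returns 72 → result = 72.
Result: 72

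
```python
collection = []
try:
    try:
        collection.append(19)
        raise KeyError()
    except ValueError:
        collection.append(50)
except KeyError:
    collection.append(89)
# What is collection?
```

Step-by-step execution trace:
1. Inner try: `collection.append(19)` → collection = [19].
2. `raise KeyError()` raises KeyError.
3. Inner `except ValueError` does not match KeyError; exception propagates to outer try.
4. Outer `except KeyError` matches → `collection.append(89)` → collection = [19, 89].
Result: [19, 89]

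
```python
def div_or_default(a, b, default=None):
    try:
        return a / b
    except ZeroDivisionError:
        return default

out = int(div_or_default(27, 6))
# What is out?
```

Step-by-step execution trace:
1. `div_or_default(27, 6)` enters try: `return 27 / 6` → returns 4.5. No exception raised.
2. `except ZeroDivisionError` is skipped.
3. `int(4.5)` → 4 → out = 4.
Result: 4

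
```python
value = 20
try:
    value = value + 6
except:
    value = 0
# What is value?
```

Step-by-step execution trace:
1. value starts at 20.
2. try: `value = value + 6` → value = 26. No exception raised.
3. `except` is skipped.
Result: 26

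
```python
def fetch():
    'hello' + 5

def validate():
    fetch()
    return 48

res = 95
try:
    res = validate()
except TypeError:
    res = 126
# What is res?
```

Step-by-step execution trace:
1. res starts at 95.
2. try: `validate()` calls `fetch()`.
3. `fetch()` evaluates `'hello' + 5`, which raises TypeError; it propagates through validate (uncaught).
4. `return 48` in validate is not reached; the assignment to res does not complete.
5. `except TypeError` matches → res = 126.
Result: 126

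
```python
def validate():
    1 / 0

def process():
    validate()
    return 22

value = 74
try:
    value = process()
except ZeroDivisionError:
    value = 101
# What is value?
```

Step-by-step execution trace:
1. value starts at 74.
2. try: `process()` calls `validate()`.
3. `validate()` evaluates `1 / 0`, which raises ZeroDivisionError; it propagates through process (uncaught).
4. `return 22` in process is not reached; the assignment to value does not complete.
5. `except ZeroDivisionError` matches → value = 101.
Result: 101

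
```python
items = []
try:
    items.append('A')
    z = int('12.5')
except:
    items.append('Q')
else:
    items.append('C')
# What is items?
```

Step-by-step execution trace:
1. try: `items.append('A')` → items = ['A'].
2. `z = int('12.5')` raises ValueError.
3. bare `except` matches → `items.append('Q')` → items = ['A', 'Q'].
4. `else` is skipped (an exception was raised).
Result: ['A', 'Q']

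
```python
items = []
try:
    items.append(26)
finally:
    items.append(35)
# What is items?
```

Step-by-step execution trace:
1. try: `items.append(26)` → items = [26].
2. The try body completes without raising.
3. finally always runs: `items.append(35)` → items = [26, 35].
Result: [26, 35]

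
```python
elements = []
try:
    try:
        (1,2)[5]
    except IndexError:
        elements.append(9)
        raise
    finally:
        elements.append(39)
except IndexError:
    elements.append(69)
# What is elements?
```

Step-by-step execution trace:
1. Inner try: `(1,2)[5]` raises IndexError.
2. Inner `except IndexError` matches → `elements.append(9)` → elements = [9].
3. bare `raise` re-raises IndexError.
4. Inner `finally` runs during unwinding: `elements.append(39)` → elements = [9, 39].
5. Outer `except IndexError` matches → `elements.append(69)` → elements = [9, 39, 69].
Result: [9, 39, 69]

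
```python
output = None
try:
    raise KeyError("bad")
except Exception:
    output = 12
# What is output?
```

Step-by-step execution trace:
1. `raise KeyError(...)` raises KeyError.
2. `except Exception` matches (KeyError is a subclass of Exception) → output = 12.
Result: 12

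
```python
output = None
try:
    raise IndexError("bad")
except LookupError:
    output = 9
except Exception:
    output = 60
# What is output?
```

Step-by-step execution trace:
1. `raise IndexError(...)` raises IndexError.
2. `except LookupError` matches (IndexError is a subclass of LookupError) → output = 9.
3. `except Exception` is not reached.
Result: 9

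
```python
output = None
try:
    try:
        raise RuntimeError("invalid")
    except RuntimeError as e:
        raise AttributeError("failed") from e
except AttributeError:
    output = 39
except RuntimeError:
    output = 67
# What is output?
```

Step-by-step execution trace:
1. Inner try raises RuntimeError; inner `except RuntimeError as e` catches it.
2. `raise AttributeError(...) from e` raises AttributeError (RuntimeError is attached as __cause__, but only AttributeError is active).
3. Outer `except AttributeError` matches → output = 39.
4. `except RuntimeError` is not reached.
Result: 39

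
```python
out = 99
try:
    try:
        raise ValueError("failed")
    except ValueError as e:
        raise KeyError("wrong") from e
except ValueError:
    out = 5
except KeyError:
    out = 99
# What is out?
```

Step-by-step execution trace:
1. Inner try raises ValueError; inner `except ValueError as e` catches it.
2. `raise KeyError(...) from e` raises KeyError (ValueError is attached as __cause__, but only KeyError is active).
3. Outer `except ValueError` does not match KeyError; skipped.
4. Outer `except KeyError` matches → out = 99.
Result: 99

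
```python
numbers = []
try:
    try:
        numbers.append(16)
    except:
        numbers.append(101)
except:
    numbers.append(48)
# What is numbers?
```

Step-by-step execution trace:
1. Inner try: `numbers.append(16)` → numbers = [16]. No exception raised.
2. Inner `except` is skipped.
3. Inner try completes normally; outer `except` is skipped.
Result: [16]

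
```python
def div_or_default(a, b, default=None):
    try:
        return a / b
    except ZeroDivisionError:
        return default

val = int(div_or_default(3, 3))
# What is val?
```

Step-by-step execution trace:
1. `div_or_default(3, 3)` enters try: `return 3 / 3` → returns 1.0. No exception raised.
2. `except ZeroDivisionError` is skipped.
3. `int(1.0)` → 1 → val = 1.
Result: 1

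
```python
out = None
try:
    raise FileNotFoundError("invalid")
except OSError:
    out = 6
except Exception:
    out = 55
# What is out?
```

Step-by-step execution trace:
1. `raise FileNotFoundError(...)` raises FileNotFoundError.
2. `except OSError` matches (FileNotFoundError is a subclass of OSError) → out = 6.
3. `except Exception` is not reached.
Result: 6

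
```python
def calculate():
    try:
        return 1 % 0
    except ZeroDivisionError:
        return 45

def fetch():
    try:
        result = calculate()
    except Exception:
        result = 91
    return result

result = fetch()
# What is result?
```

Step-by-step execution trace:
1. `fetch()` calls `calculate()`.
2. In calculate: `1 % 0` raises ZeroDivisionError; `except ZeroDivisionError` catches it → returns 45.
3. In fetch: `result = calculate()` → result = 45. No exception reaches fetch.
4. `except Exception` is skipped; fetch returns 45.
5. result = 45.
Result: 45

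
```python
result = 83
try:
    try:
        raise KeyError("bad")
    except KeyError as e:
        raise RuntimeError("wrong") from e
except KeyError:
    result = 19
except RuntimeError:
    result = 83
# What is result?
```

Step-by-step execution trace:
1. Inner try raises KeyError; inner `except KeyError as e` catches it.
2. `raise RuntimeError(...) from e` raises RuntimeError (KeyError is attached as __cause__, but only RuntimeError is active).
3. Outer `except KeyError` does not match RuntimeError; skipped.
4. Outer `except RuntimeError` matches → result = 83.
Result: 83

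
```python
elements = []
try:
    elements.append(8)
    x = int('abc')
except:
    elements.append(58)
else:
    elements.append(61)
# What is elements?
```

Step-by-step execution trace:
1. try: `elements.append(8)` → elements = [8].
2. `x = int('abc')` raises ValueError.
3. bare `except` matches → `elements.append(58)` → elements = [8, 58].
4. `else` is skipped (an exception was raised).
Result: [8, 58]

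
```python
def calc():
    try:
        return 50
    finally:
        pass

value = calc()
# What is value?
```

Step-by-step execution trace:
1. `calc()` enters try: `return 50` sets pending return value 50.
2. Before returning, `finally: pass` runs (no effect).
3. calc() returns 50 → value = 50.
Result: 50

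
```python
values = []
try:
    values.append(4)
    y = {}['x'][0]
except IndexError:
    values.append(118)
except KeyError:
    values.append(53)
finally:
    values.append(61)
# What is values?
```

Step-by-step execution trace:
1. try: `values.append(4)` → values = [4].
2. `y = {}['x'][0]` raises KeyError.
3. `except IndexError` does not match KeyError; skipped.
4. `except KeyError` matches → `values.append(53)` → values = [4, 53].
5. finally always runs: `values.append(61)` → values = [4, 53, 61].
Result: [4, 53, 61]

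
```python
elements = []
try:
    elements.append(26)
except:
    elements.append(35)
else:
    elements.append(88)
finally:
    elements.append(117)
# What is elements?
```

Step-by-step execution trace:
1. try: `elements.append(26)` → elements = [26]. No exception raised.
2. `except` is skipped.
3. `else` runs: `elements.append(88)` → elements = [26, 88].
4. `finally` always runs: `elements.append(117)` → elements = [26, 88, 117].
Result: [26, 88, 117]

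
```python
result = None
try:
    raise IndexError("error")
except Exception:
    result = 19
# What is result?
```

Step-by-step execution trace:
1. `raise IndexError(...)` raises IndexError.
2. `except Exception` matches (IndexError is a subclass of Exception) → result = 19.
Result: 19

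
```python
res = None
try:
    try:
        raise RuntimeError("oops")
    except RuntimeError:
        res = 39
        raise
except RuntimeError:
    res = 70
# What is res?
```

Step-by-step execution trace:
1. Inner try: `raise RuntimeError("oops")` raises RuntimeError.
2. Inner `except RuntimeError` matches → res = 39.
3. bare `raise` re-raises the same RuntimeError.
4. Outer `except RuntimeError` matches → res = 70.
Result: 70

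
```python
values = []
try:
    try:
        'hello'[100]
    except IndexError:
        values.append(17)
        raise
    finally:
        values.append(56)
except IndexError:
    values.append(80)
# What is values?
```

Step-by-step execution trace:
1. Inner try: `'hello'[100]` raises IndexError.
2. Inner `except IndexError` matches → `values.append(17)` → values = [17].
3. bare `raise` re-raises IndexError.
4. Inner `finally` runs during unwinding: `values.append(56)` → values = [17, 56].
5. Outer `except IndexError` matches → `values.append(80)` → values = [17, 56, 80].
Result: [17, 56, 80]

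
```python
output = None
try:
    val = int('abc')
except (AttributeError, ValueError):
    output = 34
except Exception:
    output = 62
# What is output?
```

Step-by-step execution trace:
1. `val = int('abc')` raises ValueError.
2. `except (AttributeError, ValueError)` matches (ValueError is in the tuple) → output = 34.
3. `except Exception` is not reached.
Result: 34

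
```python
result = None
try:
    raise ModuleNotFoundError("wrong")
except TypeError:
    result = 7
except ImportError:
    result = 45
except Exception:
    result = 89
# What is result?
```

Step-by-step execution trace:
1. `raise ModuleNotFoundError(...)` raises ModuleNotFoundError.
2. `except TypeError` does not match (ModuleNotFoundError is not a subclass of TypeError); skipped.
3. `except ImportError` matches (ModuleNotFoundError is a subclass of ImportError) → result = 45.
4. `except Exception` is not reached.
Result: 45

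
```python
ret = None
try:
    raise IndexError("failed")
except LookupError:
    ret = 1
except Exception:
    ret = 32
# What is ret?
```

Step-by-step execution trace:
1. `raise IndexError(...)` raises IndexError.
2. `except LookupError` matches (IndexError is a subclass of LookupError) → ret = 1.
3. `except Exception` is not reached.
Result: 1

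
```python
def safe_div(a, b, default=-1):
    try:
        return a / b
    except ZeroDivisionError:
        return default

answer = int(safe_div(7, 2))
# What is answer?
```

Step-by-step execution trace:
1. `safe_div(7, 2)` enters try: `return 7 / 2` → returns 3.5. No exception raised.
2. `except ZeroDivisionError` is skipped.
3. `int(3.5)` → 3 → answer = 3.
Result: 3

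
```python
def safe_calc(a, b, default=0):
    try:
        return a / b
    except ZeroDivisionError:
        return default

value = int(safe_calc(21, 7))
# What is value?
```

Step-by-step execution trace:
1. `safe_calc(21, 7)` enters try: `return 21 / 7` → returns 3.0. No exception raised.
2. `except ZeroDivisionError` is skipped.
3. `int(3.0)` → 3 → value = 3.
Result: 3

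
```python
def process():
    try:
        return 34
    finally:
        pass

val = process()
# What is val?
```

Step-by-step execution trace:
1. `process()` enters try: `return 34` sets pending return value 34.
2. Before returning, `finally: pass` runs (no effect).
3. process() returns 34 → val = 34.
Result: 34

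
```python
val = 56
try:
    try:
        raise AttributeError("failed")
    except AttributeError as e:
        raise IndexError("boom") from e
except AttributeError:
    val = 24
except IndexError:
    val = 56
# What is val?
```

Step-by-step execution trace:
1. Inner try raises AttributeError; inner `except AttributeError as e` catches it.
2. `raise IndexError(...) from e` raises IndexError (AttributeError is attached as __cause__, but only IndexError is active).
3. Outer `except AttributeError` does not match IndexError; skipped.
4. Outer `except IndexError` matches → val = 56.
Result: 56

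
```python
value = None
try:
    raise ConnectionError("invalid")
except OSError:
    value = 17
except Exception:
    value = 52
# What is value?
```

Step-by-step execution trace:
1. `raise ConnectionError(...)` raises ConnectionError.
2. `except OSError` matches (ConnectionError is a subclass of OSError) → value = 17.
3. `except Exception` is not reached.
Result: 17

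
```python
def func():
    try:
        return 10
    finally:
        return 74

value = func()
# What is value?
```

Step-by-step execution trace:
1. `func()` enters try: `return 10` sets pending return value 10.
2. Before returning, `finally: return 74` runs and overrides the pending return.
3. func() returns 74 → value = 74.
Result: 74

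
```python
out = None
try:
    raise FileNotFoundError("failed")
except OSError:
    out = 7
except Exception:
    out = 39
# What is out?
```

Step-by-step execution trace:
1. `raise FileNotFoundError(...)` raises FileNotFoundError.
2. `except OSError` matches (FileNotFoundError is a subclass of OSError) → out = 7.
3. `except Exception` is not reached.
Result: 7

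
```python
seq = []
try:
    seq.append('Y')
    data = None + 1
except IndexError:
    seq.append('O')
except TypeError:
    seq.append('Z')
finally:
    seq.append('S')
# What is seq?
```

Step-by-step execution trace:
1. try: `seq.append('Y')` → seq = ['Y'].
2. `data = None + 1` raises TypeError.
3. `except IndexError` does not match TypeError; skipped.
4. `except TypeError` matches → `seq.append('Z')` → seq = ['Y', 'Z'].
5. finally always runs: `seq.append('S')` → seq = ['Y', 'Z', 'S'].
Result: ['Y', 'Z', 'S']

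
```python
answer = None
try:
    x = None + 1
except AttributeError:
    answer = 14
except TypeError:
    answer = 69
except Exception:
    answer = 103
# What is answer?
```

Step-by-step execution trace:
1. `x = None + 1` raises TypeError.
2. `except AttributeError` does not match TypeError; skipped.
3. `except TypeError` matches → answer = 69.
4. Remaining except clauses are skipped.
Result: 69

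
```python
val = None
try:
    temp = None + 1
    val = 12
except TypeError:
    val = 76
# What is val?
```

Step-by-step execution trace:
1. `temp = None + 1` raises TypeError.
2. `val = 12` is not reached.
3. `except TypeError` matches → val = 76.
Result: 76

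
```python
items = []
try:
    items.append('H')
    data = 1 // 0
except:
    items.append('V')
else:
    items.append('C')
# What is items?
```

Step-by-step execution trace:
1. try: `items.append('H')` → items = ['H'].
2. `data = 1 // 0` raises ZeroDivisionError.
3. bare `except` matches → `items.append('V')` → items = ['H', 'V'].
4. `else` is skipped (an exception was raised).
Result: ['H', 'V']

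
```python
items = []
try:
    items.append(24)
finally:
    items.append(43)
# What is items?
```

Step-by-step execution trace:
1. try: `items.append(24)` → items = [24].
2. The try body completes without raising.
3. finally always runs: `items.append(43)` → items = [24, 43].
Result: [24, 43]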